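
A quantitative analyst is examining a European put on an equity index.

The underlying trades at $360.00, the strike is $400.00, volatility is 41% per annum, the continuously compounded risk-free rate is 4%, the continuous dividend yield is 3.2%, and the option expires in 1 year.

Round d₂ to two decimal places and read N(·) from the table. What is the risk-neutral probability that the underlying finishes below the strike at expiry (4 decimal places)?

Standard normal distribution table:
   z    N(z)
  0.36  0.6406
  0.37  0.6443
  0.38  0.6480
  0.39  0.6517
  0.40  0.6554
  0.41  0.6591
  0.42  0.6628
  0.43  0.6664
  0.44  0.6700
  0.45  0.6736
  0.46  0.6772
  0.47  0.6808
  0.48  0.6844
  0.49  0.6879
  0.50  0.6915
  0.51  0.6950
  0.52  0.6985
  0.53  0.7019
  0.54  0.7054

0.6700

T = 1;  σ√T = 0.4100
d₁ = [ln(360/400) + (0.04 − 0.032 + 0.41²/2)·1] / 0.4100 = [-0.1054 + 0.0920] / 0.4100 = -0.0325 ⇒ -0.03
d₂ = d₁ − σ√T = -0.0325 − 0.4100 = -0.4425 ⇒ -0.44
Pr(exercise) under Q = N(−d₂) = N(0.44) = 0.6700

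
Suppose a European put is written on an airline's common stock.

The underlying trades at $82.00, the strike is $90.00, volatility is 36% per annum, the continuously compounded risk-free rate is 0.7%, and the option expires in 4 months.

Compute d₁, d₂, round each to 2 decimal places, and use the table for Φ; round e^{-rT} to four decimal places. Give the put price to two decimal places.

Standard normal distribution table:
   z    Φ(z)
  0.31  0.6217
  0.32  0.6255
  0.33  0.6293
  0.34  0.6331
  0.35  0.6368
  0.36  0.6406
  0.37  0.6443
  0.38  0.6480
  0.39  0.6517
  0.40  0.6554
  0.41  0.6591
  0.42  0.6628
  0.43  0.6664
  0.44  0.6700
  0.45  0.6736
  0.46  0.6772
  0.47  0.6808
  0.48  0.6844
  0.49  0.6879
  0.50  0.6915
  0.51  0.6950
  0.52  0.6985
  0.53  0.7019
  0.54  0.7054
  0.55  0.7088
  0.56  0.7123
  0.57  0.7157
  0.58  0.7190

σ√T = 0.36 × 0.5774 = 0.2078
d₁ = [ln(82/90) + (0.007 + 0.36²/2)·0.3333] / 0.2078 = [-0.0931 + 0.0239] / 0.2078 = -0.3327 → -0.33
d₂ = d₁ − σ√T = -0.3327 − 0.2078 = -0.5406 → -0.54
e^(−rT) = e^(−0.007·0.3333) = 0.9977
N(−d₂) = N(0.54) = 0.7054;  N(−d₁) = N(0.33) = 0.6293
P = 90·0.9977·0.7054 − 82·0.6293 = 63.3400 − 51.6026 = 11.7374

$11.74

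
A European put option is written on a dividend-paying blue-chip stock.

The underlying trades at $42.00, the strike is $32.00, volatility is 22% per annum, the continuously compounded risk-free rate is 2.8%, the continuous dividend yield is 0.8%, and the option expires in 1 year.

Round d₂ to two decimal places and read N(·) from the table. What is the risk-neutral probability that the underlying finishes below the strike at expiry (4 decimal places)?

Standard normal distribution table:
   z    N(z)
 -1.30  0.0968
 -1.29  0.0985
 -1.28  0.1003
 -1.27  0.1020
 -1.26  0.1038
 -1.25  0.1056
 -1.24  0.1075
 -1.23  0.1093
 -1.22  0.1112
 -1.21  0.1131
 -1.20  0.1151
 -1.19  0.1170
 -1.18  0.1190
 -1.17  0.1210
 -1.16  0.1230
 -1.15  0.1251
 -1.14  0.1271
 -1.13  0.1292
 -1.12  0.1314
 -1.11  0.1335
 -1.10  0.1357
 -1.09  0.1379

T = 1;  σ√T = 0.2200
ln(S/K) + (r − q + σ²/2)T = ln(42/32) + (0.028 − 0.008 + 0.22²/2)·1 = 0.2719 + 0.0442 = 0.3161
d₁ = 0.3161 / 0.2200 = 1.4370 ⇒ 1.44
d₂ = d₁ − σ√T = 1.4370 − 0.2200 = 1.2170 ⇒ 1.22
Pr(exercise) under Q = N(−d₂) = N(-1.22) = 0.1112

0.1112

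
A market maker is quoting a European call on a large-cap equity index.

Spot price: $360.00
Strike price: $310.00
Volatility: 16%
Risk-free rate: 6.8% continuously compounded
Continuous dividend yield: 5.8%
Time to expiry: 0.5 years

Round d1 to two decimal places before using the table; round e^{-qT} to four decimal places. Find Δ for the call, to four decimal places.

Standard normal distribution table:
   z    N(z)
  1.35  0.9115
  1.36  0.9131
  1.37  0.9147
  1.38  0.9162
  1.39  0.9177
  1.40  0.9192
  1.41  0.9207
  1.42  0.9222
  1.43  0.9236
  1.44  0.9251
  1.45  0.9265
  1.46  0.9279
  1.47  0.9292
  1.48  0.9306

0.8958

σ√T = 0.16·√0.5 = 0.1131
ln(S/K) + (r − q + σ²/2)T = ln(360/310) + (0.068 − 0.058 + 0.16²/2)·0.5 = 0.1495 + 0.0114 = 0.1609
d₁ = 0.1609 / 0.1131 = 1.4224 ⇒ 1.42
N(d₁) = N(1.42) = 0.9222
Δ_call = exp(−qT)·N(d₁) = 0.9714·0.9222 = 0.8958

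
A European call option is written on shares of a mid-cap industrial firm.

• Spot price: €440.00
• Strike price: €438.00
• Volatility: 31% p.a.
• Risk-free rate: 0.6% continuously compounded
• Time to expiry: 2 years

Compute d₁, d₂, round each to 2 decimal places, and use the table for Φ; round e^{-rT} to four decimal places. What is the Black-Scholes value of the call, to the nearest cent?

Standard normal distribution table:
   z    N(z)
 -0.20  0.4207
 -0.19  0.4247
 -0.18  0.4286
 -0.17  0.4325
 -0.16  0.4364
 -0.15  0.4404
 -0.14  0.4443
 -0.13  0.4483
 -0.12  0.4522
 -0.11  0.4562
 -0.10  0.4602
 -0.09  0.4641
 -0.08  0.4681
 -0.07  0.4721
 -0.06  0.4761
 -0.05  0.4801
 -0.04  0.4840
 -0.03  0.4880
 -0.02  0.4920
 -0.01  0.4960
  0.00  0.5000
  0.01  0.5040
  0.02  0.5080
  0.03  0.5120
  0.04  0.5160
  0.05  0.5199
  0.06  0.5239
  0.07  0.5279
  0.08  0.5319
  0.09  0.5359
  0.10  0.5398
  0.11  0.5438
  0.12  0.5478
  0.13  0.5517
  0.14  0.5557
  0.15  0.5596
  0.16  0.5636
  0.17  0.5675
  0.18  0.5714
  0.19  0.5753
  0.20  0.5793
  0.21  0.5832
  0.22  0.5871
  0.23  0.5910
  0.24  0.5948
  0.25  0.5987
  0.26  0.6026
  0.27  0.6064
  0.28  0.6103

T = 2;  σ√T = 0.4384
ln(S/K) + (r + σ²/2)T = ln(440/438) + (0.006 + 0.31²/2)·2 = 0.0046 + 0.1081 = 0.1127
d₁ = 0.1127 / 0.4384 = 0.2570 ≈ 0.26
d₂ = d₁ − σ√T = 0.2570 − 0.4384 = -0.1814 ≈ -0.18
exp(−rT) = exp(−0.006·2) = 0.9881
C = 440·N(0.26) − 438·0.9881·N(-0.18) = 440·0.6026 − 438·0.9881·0.4286 = 265.1440 − 185.4929 = 79.6511

€79.65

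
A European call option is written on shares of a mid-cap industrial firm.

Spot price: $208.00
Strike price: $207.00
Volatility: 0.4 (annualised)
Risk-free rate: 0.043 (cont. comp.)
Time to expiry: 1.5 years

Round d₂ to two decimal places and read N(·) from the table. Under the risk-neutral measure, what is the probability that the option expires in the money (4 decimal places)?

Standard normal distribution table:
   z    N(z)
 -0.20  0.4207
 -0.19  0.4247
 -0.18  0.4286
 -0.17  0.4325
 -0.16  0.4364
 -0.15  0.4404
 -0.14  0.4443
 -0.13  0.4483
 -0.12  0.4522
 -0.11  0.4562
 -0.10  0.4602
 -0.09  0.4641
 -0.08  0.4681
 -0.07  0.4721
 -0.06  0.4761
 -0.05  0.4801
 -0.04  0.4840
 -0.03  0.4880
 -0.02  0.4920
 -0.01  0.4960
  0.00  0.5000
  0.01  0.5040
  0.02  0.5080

0.4602

σ√T = 0.4·√1.5 = 0.4899
ln(S/K) + (r + σ²/2)T = ln(208/207) + (0.043 + 0.4²/2)·1.5 = 0.0048 + 0.1845 = 0.1893
d₁ = 0.1893 / 0.4899 = 0.3864 → 0.39
d₂ = d₁ − σ√T = 0.3864 − 0.4899 = -0.1035 → -0.10
Risk-neutral Pr[S_T > K] = N(d₂) = N(-0.10) = 0.4602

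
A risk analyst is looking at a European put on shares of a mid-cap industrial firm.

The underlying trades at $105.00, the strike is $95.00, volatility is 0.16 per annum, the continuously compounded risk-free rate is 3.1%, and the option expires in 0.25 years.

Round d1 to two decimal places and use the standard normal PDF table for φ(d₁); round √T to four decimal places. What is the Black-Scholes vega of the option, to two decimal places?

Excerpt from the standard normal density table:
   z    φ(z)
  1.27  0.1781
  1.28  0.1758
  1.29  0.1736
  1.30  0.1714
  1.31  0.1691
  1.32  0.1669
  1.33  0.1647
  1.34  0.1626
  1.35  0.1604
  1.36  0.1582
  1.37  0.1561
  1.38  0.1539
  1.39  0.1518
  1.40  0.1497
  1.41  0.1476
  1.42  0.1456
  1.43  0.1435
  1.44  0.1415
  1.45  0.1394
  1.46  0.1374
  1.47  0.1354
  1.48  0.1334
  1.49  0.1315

7.97

T = 0.25;  σ√T = 0.0800
d₁ = [ln(105/95) + (0.031 + 0.16²/2)·0.25] / 0.0800 = [0.1001 + 0.0109] / 0.0800 = 1.3879 → 1.39
√T = √0.25 = 0.5000
φ(d₁) = φ(1.39) = 0.1518
vega = S·φ(d₁)·√T = 105·0.1518·0.5000 = 7.9695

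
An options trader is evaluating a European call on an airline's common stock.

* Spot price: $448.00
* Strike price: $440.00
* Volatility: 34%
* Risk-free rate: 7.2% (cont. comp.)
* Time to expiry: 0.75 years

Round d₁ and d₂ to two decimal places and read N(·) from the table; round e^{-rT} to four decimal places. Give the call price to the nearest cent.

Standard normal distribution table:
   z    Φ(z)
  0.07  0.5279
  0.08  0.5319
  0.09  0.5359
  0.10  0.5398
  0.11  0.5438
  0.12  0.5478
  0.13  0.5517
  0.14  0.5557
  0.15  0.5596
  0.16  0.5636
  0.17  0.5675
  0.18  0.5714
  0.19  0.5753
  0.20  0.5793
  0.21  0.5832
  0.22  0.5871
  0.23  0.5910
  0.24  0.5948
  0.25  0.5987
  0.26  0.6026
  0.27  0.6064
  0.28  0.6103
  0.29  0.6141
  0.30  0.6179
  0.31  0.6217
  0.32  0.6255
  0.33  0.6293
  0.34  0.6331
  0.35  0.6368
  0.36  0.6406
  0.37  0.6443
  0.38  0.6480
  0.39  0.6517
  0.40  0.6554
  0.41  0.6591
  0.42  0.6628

σ√T = 0.34·√0.75 = 0.2944
d₁ = [ln(448/440) + (0.072 + 0.34²/2)·0.75] / 0.2944 = [0.0180 + 0.0973] / 0.2944 = 0.3918 which rounds to 0.39
d₂ = d₁ − σ√T = 0.3918 − 0.2944 = 0.0974 which rounds to 0.10
e^(−rT) = e^(−0.072·0.75) = 0.9474
N(d₁) = N(0.39) = 0.6517;  N(d₂) = N(0.10) = 0.5398
C = 448·0.6517 − 440·0.9474·0.5398 = 291.9616 − 225.0189 = 66.9427

$66.94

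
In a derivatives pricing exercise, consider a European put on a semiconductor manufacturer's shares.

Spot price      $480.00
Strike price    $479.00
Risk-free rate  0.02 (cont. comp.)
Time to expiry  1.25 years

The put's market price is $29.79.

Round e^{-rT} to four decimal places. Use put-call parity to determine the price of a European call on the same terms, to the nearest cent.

$42.62

exp(−rT) = exp(−0.02·1.25) = 0.9753
Put-call parity: C − P = S − K·e^(−rT) = 480 − 479·0.9753 = 480 − 467.1687 = 12.8313
C = P + (C − P) = 29.79 + (12.8313) = 42.6213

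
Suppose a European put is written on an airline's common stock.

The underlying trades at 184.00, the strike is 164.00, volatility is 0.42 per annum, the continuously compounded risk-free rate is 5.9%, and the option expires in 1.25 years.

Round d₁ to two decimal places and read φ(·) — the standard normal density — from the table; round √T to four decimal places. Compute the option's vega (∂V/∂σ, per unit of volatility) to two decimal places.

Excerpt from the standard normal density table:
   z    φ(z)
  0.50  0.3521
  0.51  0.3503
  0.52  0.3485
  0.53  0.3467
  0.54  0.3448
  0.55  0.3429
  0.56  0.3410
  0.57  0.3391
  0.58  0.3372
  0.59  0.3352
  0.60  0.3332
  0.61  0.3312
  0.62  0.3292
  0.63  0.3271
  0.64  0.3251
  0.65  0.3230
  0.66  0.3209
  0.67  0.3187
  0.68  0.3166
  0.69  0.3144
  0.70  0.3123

σ√T = 0.42·√1.25 = 0.4696
d₁ = [ln(184/164) + (0.059 + 0.42²/2)·1.25] / 0.4696 = [0.1151 + 0.1840] / 0.4696 = 0.6369 → 0.64
√T = √1.25 = 1.1180
φ(d₁) = φ(0.64) = 0.3251
vega = S·φ(d₁)·√T = 184·0.3251·1.1180 = 66.8770
(The call has the same vega.)

66.88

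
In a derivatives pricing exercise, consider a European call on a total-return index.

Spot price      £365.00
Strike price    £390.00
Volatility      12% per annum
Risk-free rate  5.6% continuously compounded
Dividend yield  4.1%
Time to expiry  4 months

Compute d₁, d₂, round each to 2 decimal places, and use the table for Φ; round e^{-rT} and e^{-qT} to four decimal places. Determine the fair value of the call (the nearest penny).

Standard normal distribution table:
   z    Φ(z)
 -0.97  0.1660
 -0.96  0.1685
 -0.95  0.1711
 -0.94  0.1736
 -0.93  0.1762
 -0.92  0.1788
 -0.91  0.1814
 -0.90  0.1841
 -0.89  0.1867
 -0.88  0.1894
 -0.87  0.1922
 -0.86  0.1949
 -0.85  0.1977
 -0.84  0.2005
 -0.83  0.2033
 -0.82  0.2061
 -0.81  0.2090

£2.74

T = 0.3333;  σ√T = 0.0693
d₁ = [ln(365/390) + (0.056 − 0.041 + 0.12²/2)·0.3333] / 0.0693 = [-0.0662 + 0.0074] / 0.0693 = -0.8494 ≈ -0.85
d₂ = d₁ − σ√T = -0.8494 − 0.0693 = -0.9187 ≈ -0.92
exp(−qT) = exp(−0.041·0.3333) = 0.9864;  exp(−rT) = exp(−0.056·0.3333) = 0.9815
C = 365·0.9864·N(-0.85) − 390·0.9815·N(-0.92) = 365·0.9864·0.1977 − 390·0.9815·0.1788 = 71.1791 − 68.4420 = 2.7372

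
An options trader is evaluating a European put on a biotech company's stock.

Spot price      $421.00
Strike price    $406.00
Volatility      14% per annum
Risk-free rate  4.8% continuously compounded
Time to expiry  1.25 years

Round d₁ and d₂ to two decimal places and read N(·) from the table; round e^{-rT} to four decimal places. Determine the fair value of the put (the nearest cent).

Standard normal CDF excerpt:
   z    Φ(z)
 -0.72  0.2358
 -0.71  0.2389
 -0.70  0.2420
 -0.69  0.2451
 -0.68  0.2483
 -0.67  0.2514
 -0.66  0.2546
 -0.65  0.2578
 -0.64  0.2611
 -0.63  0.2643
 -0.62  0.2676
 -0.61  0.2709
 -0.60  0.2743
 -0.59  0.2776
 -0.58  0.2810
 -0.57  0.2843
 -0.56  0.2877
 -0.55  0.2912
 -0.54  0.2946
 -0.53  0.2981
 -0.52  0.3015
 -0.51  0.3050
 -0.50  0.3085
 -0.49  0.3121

$9.46

T = 1.25;  σ√T = 0.1565
d₁ = [ln(421/406) + (0.048 + 0.14²/2)·1.25] / 0.1565 = [0.0363 + 0.0723] / 0.1565 = 0.6934 → 0.69
d₂ = d₁ − σ√T = 0.6934 − 0.1565 = 0.5368 → 0.54
e^(−rT) = e^(−0.048·1.25) = 0.9418
N(−d₂) = N(-0.54) = 0.2946;  N(−d₁) = N(-0.69) = 0.2451
P = 406·0.9418·0.2946 − 421·0.2451 = 112.6464 − 103.1871 = 9.4593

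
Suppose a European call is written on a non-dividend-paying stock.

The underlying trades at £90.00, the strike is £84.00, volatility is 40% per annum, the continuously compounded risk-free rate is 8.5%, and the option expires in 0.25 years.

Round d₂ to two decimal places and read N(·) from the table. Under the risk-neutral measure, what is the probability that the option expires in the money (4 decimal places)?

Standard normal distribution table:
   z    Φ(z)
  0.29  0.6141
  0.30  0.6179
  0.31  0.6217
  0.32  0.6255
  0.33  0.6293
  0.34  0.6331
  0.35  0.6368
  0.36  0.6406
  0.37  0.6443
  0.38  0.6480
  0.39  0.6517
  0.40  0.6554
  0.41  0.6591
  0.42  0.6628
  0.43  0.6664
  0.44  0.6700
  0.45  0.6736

0.6368

σ√T = 0.4·√0.25 = 0.2000
d₁ = [ln(90/84) + (0.085 + ½·0.4²)·0.25] / (σ√T) = (0.0690 + 0.0413) / 0.2000 = 0.5512 → 0.55
d₂ = 0.5512 − 0.2000 = 0.3512 → 0.35
Pr(exercise) under Q = N(d₂) = 0.6368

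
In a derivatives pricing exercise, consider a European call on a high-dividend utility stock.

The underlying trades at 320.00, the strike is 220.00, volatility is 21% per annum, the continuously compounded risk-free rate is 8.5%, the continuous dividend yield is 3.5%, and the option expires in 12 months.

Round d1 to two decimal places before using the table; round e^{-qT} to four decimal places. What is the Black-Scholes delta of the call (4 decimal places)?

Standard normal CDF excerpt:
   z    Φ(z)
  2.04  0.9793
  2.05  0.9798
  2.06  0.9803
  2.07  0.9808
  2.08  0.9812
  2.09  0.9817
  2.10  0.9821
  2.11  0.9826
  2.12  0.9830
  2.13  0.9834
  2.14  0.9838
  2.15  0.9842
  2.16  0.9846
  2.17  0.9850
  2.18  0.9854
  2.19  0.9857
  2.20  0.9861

0.9496

σ√T = 0.21·√1 = 0.2100
d₁ = [ln(320/220) + (0.085 − 0.035 + 0.21²/2)·1] / 0.2100 = [0.3747 + 0.0721] / 0.2100 = 2.1273 → 2.13
N(d₁) = N(2.13) = 0.9834
Δ_call = exp(−qT)·N(d₁) = 0.9656·0.9834 = 0.9496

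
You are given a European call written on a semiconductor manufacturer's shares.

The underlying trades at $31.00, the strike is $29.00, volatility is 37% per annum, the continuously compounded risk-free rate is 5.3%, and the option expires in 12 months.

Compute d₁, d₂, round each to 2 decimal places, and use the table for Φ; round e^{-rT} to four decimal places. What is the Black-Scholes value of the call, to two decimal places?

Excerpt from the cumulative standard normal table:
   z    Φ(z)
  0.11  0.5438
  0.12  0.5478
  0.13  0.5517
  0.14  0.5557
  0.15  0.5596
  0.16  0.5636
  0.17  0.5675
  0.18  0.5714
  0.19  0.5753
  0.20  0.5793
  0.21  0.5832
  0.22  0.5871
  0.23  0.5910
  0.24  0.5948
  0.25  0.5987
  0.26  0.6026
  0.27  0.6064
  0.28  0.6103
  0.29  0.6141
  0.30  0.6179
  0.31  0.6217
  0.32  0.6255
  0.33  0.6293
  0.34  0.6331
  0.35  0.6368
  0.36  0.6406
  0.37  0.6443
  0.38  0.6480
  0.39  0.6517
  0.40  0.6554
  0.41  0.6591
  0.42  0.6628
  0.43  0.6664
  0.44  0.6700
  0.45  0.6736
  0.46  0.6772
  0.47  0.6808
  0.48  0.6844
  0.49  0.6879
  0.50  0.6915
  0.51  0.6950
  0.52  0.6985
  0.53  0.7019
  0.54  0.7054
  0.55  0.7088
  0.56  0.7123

T = 1;  σ√T = 0.3700
d₁ = [ln(31/29) + (0.053 + 0.37²/2)·1] / 0.3700 = [0.0667 + 0.1215] / 0.3700 = 0.5085 → 0.51
d₂ = d₁ − σ√T = 0.5085 − 0.3700 = 0.1385 → 0.14
exp(−rT) = exp(−0.053·1) = 0.9484
N(d₁) = N(0.51) = 0.6950;  N(d₂) = N(0.14) = 0.5557
C = 31·0.6950 − 29·0.9484·0.5557 = 21.5450 − 15.2838 = 6.2612

$6.26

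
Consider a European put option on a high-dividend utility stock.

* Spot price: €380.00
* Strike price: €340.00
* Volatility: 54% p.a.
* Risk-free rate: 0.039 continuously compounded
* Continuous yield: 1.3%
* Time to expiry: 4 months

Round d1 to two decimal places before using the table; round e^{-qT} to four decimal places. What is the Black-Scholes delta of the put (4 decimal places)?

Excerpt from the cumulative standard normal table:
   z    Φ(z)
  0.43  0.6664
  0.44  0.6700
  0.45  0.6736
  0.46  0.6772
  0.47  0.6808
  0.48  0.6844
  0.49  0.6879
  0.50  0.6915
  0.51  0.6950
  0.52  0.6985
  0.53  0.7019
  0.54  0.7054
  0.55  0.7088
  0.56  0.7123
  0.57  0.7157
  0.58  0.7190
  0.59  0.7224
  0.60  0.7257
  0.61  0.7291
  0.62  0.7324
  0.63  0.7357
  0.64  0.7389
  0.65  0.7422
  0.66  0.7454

σ√T = 0.54 × 0.5774 = 0.3118
d₁ = [ln(380/340) + (0.039 − 0.013 + 0.54²/2)·0.3333] / 0.3118 = [0.1112 + 0.0573] / 0.3118 = 0.5404 which rounds to 0.54
N(d₁) = N(0.54) = 0.7054
Δ_put = exp(−qT)·(N(d₁) − 1) = 0.9957·(0.7054 − 1) = -0.2933

-0.2933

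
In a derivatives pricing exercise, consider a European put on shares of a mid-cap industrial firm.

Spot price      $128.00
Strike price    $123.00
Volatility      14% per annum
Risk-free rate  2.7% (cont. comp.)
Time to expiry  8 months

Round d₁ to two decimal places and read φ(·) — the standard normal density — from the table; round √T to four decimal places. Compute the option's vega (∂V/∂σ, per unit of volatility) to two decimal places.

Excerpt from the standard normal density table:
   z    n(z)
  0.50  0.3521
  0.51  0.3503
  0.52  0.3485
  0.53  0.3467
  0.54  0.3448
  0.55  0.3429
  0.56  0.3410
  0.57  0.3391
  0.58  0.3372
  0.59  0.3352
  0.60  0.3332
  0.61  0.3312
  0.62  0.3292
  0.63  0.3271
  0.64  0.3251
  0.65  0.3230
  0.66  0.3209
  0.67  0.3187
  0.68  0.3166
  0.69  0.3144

35.64

σ√T = 0.14 × 0.8165 = 0.1143
ln(S/K) + (r + σ²/2)T = ln(128/123) + (0.027 + 0.14²/2)·0.6667 = 0.0398 + 0.0245 = 0.0644
d₁ = 0.0644 / 0.1143 = 0.5632 ⇒ 0.56
√T = √0.6667 = 0.8165
φ(d₁) = φ(0.56) = 0.3410
vega = S·φ(d₁)·√T = 128·0.3410·0.8165 = 35.6386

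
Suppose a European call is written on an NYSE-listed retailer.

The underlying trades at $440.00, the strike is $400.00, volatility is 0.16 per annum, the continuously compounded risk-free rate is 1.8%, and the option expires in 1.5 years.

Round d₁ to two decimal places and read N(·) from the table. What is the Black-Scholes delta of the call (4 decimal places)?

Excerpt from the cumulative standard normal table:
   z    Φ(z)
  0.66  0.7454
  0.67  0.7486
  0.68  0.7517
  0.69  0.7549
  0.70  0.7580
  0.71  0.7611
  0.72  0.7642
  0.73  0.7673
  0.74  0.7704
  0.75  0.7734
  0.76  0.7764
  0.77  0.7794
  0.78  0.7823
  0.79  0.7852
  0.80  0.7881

0.7642

σ√T = 0.16 × 1.2247 = 0.1960
ln(S/K) + (r + σ²/2)T = ln(440/400) + (0.018 + 0.16²/2)·1.5 = 0.0953 + 0.0462 = 0.1415
d₁ = 0.1415 / 0.1960 = 0.7221 ⇒ 0.72
N(d₁) = N(0.72) = 0.7642
Δ_call = N(d₁) = 0.7642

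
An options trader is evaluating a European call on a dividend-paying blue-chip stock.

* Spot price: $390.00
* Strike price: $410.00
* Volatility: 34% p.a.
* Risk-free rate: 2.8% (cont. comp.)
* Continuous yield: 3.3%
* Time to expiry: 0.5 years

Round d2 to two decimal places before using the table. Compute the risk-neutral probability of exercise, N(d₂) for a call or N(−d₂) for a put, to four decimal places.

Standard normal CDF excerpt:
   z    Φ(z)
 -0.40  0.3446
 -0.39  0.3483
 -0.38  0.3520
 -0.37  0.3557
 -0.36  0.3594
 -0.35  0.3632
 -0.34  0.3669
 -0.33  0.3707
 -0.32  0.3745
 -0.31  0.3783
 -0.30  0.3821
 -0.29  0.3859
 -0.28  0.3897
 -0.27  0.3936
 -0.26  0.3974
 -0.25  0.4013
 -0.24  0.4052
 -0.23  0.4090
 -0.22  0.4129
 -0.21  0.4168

T = 0.5;  σ√T = 0.2404
d₁ = [ln(390/410) + (0.028 − 0.033 + 0.34²/2)·0.5] / 0.2404 = [-0.0500 + 0.0264] / 0.2404 = -0.0982 → -0.10
d₂ = d₁ − σ√T = -0.0982 − 0.2404 = -0.3386 → -0.34
Risk-neutral Pr[S_T > K] = N(d₂) = N(-0.34) = 0.3669

0.3669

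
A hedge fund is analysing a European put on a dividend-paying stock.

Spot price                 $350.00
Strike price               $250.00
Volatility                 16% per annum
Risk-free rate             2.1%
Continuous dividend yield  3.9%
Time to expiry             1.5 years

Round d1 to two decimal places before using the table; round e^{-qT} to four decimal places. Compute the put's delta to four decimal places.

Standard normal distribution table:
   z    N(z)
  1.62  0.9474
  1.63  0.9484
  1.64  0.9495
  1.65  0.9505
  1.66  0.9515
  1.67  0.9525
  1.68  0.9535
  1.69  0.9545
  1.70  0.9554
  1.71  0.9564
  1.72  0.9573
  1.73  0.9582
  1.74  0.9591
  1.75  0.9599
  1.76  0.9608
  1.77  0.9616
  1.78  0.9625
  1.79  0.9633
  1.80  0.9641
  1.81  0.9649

σ√T = 0.16 × 1.2247 = 0.1960
d₁ = [ln(350/250) + (0.021 − 0.039 + 0.16²/2)·1.5] / 0.1960 = [0.3365 − 0.0078] / 0.1960 = 1.6772 ⇒ 1.68
N(d₁) = N(1.68) = 0.9535
Δ_put = exp(−qT)·(N(d₁) − 1) = 0.9432·(0.9535 − 1) = -0.0439

-0.0439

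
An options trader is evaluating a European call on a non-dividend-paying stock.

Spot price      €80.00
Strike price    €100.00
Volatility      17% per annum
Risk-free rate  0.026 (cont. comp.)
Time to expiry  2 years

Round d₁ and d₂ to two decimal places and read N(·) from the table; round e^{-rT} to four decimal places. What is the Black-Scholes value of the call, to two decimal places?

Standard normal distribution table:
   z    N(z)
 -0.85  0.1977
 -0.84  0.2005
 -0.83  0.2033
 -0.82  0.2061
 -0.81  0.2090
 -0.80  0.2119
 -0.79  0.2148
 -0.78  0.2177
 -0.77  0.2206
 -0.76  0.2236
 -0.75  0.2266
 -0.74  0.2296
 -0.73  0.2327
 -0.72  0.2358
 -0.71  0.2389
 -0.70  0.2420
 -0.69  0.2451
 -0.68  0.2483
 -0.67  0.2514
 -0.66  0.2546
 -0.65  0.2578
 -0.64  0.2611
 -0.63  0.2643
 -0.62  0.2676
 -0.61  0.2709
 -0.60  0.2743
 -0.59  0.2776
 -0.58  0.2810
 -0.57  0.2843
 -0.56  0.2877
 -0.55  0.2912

€2.91

T = 2;  σ√T = 0.2404
d₁ = [ln(80/100) + (0.026 + ½·0.17²)·2] / (σ√T) = (-0.2231 + 0.0809) / 0.2404 = -0.5917 ≈ -0.59
d₂ = -0.5917 − 0.2404 = -0.8321 ≈ -0.83
exp(−rT) = exp(−0.026·2) = 0.9493
C = 80·N(-0.59) − 100·0.9493·N(-0.83) = 80·0.2776 − 100·0.9493·0.2033 = 22.2080 − 19.2993 = 2.9087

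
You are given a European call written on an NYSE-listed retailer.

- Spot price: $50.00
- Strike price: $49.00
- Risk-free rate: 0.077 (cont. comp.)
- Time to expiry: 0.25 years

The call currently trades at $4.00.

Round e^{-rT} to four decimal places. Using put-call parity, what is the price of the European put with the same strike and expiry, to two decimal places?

$2.06

e^(−rT) = e^(−0.077·0.25) = 0.9809
Put-call parity: C − P = S − K·e^(−rT) = 50 − 49·0.9809 = 50 − 48.0641 = 1.9359
P = C − (C − P) = 4.00 − (1.9359) = 2.0641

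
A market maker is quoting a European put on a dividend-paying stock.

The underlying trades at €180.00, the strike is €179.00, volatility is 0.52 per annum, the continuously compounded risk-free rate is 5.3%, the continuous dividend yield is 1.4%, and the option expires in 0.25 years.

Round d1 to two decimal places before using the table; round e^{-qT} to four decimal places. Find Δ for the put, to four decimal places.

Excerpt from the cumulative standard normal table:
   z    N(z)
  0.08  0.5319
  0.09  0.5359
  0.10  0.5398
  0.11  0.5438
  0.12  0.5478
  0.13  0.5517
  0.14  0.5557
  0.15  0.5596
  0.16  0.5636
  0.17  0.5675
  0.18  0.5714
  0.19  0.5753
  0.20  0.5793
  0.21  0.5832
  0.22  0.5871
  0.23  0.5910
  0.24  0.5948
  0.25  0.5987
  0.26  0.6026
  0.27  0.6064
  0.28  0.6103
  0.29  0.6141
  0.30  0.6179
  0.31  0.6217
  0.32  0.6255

T = 0.25;  σ√T = 0.2600
d₁ = [ln(180/179) + (0.053 − 0.014 + ½·0.52²)·0.25] / (σ√T) = (0.0056 + 0.0436) / 0.2600 = 0.1889 → 0.19
N(d₁) = N(0.19) = 0.5753
Δ_put = exp(−qT)·(N(d₁) − 1) = 0.9965·(0.5753 − 1) = -0.4232

-0.4232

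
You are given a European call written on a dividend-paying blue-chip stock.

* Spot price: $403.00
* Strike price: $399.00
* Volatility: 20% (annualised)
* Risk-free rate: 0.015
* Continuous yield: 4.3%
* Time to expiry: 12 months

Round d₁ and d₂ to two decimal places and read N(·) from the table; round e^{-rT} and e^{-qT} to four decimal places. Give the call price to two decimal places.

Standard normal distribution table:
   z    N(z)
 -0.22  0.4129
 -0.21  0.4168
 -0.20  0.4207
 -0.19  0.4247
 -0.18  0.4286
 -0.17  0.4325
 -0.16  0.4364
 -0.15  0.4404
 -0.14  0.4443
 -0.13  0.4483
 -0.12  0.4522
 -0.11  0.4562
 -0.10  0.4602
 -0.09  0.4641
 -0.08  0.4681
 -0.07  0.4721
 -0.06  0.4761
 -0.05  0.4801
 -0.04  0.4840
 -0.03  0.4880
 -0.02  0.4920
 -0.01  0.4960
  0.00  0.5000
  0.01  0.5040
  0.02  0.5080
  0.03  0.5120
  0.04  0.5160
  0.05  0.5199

T = 1;  σ√T = 0.2000
d₁ = [ln(403/399) + (0.015 − 0.043 + ½·0.2²)·1] / (σ√T) = (0.0100 − 0.0080) / 0.2000 = 0.0099 ≈ 0.01
d₂ = 0.0099 − 0.2000 = -0.1901 ≈ -0.19
e^(−qT) = e^(−0.043·1) = 0.9579;  e^(−rT) = e^(−0.015·1) = 0.9851
C = 403·0.9579·N(0.01) − 399·0.9851·N(-0.19) = 403·0.9579·0.5040 − 399·0.9851·0.4247 = 194.5610 − 166.9304 = 27.6306

$27.63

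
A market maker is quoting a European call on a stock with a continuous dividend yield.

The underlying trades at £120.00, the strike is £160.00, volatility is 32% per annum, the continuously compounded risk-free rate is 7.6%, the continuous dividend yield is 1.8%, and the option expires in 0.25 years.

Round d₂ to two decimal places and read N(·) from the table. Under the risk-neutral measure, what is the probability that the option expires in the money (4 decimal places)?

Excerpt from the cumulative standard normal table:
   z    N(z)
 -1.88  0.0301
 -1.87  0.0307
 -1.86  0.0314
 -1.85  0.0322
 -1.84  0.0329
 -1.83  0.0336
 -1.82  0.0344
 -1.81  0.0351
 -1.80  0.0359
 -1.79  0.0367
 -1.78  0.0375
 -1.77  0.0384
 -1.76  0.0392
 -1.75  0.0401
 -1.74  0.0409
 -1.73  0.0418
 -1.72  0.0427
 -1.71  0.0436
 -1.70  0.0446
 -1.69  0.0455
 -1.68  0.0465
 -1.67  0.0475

T = 0.25;  σ√T = 0.1600
d₁ = [ln(120/160) + (0.076 − 0.018 + 0.32²/2)·0.25] / 0.1600 = [-0.2877 + 0.0273] / 0.1600 = -1.6274 which rounds to -1.63
d₂ = d₁ − σ√T = -1.6274 − 0.1600 = -1.7874 which rounds to -1.79
Risk-neutral Pr[S_T > K] = N(d₂) = N(-1.79) = 0.0367

0.0367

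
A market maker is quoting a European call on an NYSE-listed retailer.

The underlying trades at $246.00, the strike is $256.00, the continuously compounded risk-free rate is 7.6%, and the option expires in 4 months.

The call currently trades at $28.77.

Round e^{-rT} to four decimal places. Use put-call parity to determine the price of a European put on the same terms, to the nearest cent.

exp(−rT) = exp(−0.076·0.3333) = 0.9750
Put-call parity: C − P = S − K·e^(−rT) = 246 − 256·0.9750 = 246 − 249.6000 = -3.6000
P = C − (C − P) = 28.77 − (-3.6000) = 32.3700

$32.37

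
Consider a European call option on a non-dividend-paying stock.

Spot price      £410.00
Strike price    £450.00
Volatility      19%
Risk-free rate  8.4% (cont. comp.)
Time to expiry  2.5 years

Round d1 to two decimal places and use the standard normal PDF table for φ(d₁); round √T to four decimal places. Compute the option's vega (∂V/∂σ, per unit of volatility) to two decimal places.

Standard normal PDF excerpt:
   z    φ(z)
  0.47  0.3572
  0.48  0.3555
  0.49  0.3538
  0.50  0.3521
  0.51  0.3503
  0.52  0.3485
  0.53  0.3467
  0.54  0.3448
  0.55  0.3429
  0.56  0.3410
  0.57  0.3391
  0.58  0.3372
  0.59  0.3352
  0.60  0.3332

σ√T = 0.19 × 1.5811 = 0.3004
ln(S/K) + (r + σ²/2)T = ln(410/450) + (0.084 + 0.19²/2)·2.5 = -0.0931 + 0.2551 = 0.1620
d₁ = 0.1620 / 0.3004 = 0.5394 which rounds to 0.54
√T = √2.5 = 1.5811
φ(d₁) = φ(0.54) = 0.3448
vega = S·φ(d₁)·√T = 410·0.3448·1.5811 = 223.5169

223.52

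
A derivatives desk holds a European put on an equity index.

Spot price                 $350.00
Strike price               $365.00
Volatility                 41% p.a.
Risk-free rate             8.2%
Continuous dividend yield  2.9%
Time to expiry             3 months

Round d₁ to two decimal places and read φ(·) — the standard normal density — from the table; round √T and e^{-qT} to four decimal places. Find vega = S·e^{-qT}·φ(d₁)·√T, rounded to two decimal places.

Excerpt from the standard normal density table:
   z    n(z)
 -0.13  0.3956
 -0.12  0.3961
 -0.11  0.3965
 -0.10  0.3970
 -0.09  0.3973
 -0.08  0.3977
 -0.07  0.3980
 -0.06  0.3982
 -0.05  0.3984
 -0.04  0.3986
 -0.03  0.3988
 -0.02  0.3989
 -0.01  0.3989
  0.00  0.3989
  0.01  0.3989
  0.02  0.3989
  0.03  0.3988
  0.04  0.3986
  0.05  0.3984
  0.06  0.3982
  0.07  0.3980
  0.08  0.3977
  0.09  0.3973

σ√T = 0.41 × 0.5000 = 0.2050
d₁ = [ln(350/365) + (0.082 − 0.029 + 0.41²/2)·0.25] / 0.2050 = [-0.0420 + 0.0343] / 0.2050 = -0.0376 which rounds to -0.04
√T = √0.25 = 0.5000
φ(d₁) = φ(-0.04) = 0.3986
e^(−qT) = e^(−0.029·0.25) = 0.9928
vega = S·e^(−qT)·φ(d₁)·√T = 350·0.9928·0.3986·0.5000 = 69.2528
(The call has the same vega.)

69.25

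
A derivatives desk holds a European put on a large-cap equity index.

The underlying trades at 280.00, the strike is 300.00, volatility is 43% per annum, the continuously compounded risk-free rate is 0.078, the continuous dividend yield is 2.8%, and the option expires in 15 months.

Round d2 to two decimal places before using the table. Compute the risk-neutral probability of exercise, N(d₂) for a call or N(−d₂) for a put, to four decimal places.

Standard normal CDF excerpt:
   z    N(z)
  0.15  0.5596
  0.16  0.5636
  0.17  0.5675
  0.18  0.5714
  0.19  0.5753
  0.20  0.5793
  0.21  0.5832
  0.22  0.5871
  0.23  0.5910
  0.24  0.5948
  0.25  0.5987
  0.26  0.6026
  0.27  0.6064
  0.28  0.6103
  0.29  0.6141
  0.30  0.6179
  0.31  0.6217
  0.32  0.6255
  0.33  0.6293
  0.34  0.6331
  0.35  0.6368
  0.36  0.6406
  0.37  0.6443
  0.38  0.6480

0.5987

σ√T = 0.43·√1.25 = 0.4808
d₁ = [ln(280/300) + (0.078 − 0.028 + 0.43²/2)·1.25] / 0.4808 = [-0.0690 + 0.1781] / 0.4808 = 0.2269 → 0.23
d₂ = d₁ − σ√T = 0.2269 − 0.4808 = -0.2539 → -0.25
Pr(exercise) under Q = N(−d₂) = N(0.25) = 0.5987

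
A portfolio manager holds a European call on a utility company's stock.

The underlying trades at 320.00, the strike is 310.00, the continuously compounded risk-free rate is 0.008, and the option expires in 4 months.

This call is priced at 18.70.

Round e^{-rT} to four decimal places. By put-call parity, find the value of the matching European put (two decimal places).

exp(−rT) = exp(−0.008·0.3333) = 0.9973
Put-call parity: C − P = S − K·e^(−rT) = 320 − 310·0.9973 = 320 − 309.1630 = 10.8370
P = C − (C − P) = 18.70 − (10.8370) = 7.8630

7.86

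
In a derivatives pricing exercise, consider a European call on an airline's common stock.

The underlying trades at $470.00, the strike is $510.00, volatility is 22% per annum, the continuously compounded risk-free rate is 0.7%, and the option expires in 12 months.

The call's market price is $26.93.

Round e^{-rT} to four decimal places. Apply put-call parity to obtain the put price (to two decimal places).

e^(−rT) = e^(−0.007·1) = 0.9930
Put-call parity: C − P = S − K·e^(−rT) = 470 − 510·0.9930 = 470 − 506.4300 = -36.4300
P = C − (C − P) = 26.93 − (-36.4300) = 63.3600

$63.36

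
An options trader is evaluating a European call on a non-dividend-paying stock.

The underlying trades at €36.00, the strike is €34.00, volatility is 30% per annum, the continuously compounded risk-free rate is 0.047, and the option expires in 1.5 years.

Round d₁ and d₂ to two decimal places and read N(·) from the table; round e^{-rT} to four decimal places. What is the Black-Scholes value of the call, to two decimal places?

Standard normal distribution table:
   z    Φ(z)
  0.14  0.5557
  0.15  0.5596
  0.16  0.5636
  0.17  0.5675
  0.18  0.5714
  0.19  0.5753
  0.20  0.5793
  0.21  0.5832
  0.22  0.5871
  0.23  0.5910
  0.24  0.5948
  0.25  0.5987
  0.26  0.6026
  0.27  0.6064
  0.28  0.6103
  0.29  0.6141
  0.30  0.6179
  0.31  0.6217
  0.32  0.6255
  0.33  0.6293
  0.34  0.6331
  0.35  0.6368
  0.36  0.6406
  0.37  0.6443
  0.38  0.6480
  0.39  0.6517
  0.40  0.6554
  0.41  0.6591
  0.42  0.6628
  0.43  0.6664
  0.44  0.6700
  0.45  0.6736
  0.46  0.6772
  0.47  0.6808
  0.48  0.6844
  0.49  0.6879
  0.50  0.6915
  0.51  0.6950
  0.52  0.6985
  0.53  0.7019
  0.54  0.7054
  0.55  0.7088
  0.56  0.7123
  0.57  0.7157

σ√T = 0.3·√1.5 = 0.3674
ln(S/K) + (r + σ²/2)T = ln(36/34) + (0.047 + 0.3²/2)·1.5 = 0.0572 + 0.1380 = 0.1952
d₁ = 0.1952 / 0.3674 = 0.5312 which rounds to 0.53
d₂ = d₁ − σ√T = 0.5312 − 0.3674 = 0.1637 which rounds to 0.16
e^(−rT) = e^(−0.047·1.5) = 0.9319
C = 36·N(0.53) − 34·0.9319·N(0.16) = 36·0.7019 − 34·0.9319·0.5636 = 25.2684 − 17.8574 = 7.4110

€7.41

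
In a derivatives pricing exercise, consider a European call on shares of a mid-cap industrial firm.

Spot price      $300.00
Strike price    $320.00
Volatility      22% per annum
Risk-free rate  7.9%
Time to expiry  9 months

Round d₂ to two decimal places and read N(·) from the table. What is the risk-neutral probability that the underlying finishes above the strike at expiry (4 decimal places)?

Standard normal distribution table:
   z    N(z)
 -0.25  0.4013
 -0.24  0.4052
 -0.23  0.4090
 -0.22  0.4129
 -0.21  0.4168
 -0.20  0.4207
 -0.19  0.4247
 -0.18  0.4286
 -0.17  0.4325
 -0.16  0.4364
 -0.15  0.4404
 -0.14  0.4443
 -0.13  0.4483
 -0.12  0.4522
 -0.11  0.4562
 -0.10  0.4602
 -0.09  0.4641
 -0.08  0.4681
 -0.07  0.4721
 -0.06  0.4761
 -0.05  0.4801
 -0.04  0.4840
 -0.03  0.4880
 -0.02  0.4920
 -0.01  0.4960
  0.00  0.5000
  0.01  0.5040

0.4522

σ√T = 0.22 × 0.8660 = 0.1905
d₁ = [ln(300/320) + (0.079 + ½·0.22²)·0.75] / (σ√T) = (-0.0645 + 0.0774) / 0.1905 = 0.0675 → 0.07
d₂ = 0.0675 − 0.1905 = -0.1230 → -0.12
Pr(exercise) under Q = N(d₂) = 0.4522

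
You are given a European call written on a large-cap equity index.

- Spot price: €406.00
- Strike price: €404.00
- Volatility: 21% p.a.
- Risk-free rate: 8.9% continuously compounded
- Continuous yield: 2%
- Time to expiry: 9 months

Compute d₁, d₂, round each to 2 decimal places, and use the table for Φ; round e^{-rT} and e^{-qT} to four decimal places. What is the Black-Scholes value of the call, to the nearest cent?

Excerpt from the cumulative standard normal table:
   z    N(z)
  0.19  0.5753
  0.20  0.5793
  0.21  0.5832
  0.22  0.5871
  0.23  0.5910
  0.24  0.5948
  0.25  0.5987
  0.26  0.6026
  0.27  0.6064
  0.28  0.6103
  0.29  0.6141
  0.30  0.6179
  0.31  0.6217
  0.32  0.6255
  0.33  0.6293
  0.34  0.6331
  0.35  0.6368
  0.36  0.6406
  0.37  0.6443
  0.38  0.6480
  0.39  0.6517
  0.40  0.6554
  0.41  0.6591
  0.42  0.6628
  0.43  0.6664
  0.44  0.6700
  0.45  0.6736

€40.26

σ√T = 0.21 × 0.8660 = 0.1819
d₁ = [ln(406/404) + (0.089 − 0.02 + 0.21²/2)·0.75] / 0.1819 = [0.0049 + 0.0683] / 0.1819 = 0.4026 which rounds to 0.40
d₂ = d₁ − σ√T = 0.4026 − 0.1819 = 0.2208 which rounds to 0.22
exp(−qT) = exp(−0.02·0.75) = 0.9851;  exp(−rT) = exp(−0.089·0.75) = 0.9354
N(d₁) = N(0.40) = 0.6554;  N(d₂) = N(0.22) = 0.5871
C = 406·0.9851·0.6554 − 404·0.9354·0.5871 = 262.1276 − 221.8660 = 40.2616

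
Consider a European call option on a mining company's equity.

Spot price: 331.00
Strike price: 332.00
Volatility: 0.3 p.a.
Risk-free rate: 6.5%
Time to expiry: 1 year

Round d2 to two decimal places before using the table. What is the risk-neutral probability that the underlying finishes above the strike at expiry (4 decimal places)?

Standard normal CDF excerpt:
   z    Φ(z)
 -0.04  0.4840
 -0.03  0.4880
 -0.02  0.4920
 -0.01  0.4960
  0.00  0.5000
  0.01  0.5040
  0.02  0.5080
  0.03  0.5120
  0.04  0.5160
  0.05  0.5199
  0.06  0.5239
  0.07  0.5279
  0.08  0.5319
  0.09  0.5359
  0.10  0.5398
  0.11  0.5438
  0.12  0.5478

0.5239

σ√T = 0.3 × 1.0000 = 0.3000
d₁ = [ln(331/332) + (0.065 + 0.3²/2)·1] / 0.3000 = [-0.0030 + 0.1100] / 0.3000 = 0.3566 ≈ 0.36
d₂ = d₁ − σ√T = 0.3566 − 0.3000 = 0.0566 ≈ 0.06
Pr(exercise) under Q = N(d₂) = 0.5239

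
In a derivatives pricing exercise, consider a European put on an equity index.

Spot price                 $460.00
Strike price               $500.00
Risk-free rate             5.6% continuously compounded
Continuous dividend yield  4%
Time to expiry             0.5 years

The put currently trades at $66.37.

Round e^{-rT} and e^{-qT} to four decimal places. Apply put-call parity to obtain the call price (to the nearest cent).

exp(−qT) = exp(−0.04·0.5) = 0.9802;  exp(−rT) = exp(−0.056·0.5) = 0.9724
Put-call parity: C − P = S·e^(−qT) − K·e^(−rT) = 460·0.9802 − 500·0.9724 = 450.8920 − 486.2000 = -35.3080
C = P + (C − P) = 66.37 + (-35.3080) = 31.0620

$31.06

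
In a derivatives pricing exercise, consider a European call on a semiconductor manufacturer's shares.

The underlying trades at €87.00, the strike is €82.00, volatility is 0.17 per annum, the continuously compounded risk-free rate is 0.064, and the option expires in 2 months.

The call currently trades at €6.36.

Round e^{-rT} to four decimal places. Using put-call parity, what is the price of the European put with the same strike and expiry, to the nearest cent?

e^(−rT) = e^(−0.064·0.1667) = 0.9894
Put-call parity: C − P = S − K·e^(−rT) = 87 − 82·0.9894 = 87 − 81.1308 = 5.8692
P = C − (C − P) = 6.36 − (5.8692) = 0.4908

€0.49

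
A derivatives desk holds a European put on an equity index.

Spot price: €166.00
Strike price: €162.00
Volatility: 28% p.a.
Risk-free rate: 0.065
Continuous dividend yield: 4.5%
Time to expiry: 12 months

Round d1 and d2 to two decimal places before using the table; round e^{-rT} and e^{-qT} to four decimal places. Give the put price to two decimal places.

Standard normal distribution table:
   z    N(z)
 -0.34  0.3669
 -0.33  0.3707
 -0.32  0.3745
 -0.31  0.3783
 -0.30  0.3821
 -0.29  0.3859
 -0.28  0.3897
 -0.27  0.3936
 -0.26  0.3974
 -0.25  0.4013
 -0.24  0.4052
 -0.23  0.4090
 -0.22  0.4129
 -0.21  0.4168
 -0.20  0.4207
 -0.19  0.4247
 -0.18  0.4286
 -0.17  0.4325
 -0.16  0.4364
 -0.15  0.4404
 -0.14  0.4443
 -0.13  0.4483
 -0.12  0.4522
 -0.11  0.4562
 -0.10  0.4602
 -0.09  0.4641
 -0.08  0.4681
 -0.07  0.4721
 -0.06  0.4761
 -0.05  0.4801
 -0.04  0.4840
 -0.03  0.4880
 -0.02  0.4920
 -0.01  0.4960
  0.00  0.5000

€14.05

σ√T = 0.28 × 1.0000 = 0.2800
d₁ = [ln(166/162) + (0.065 − 0.045 + 0.28²/2)·1] / 0.2800 = [0.0244 + 0.0592] / 0.2800 = 0.2985 which rounds to 0.30
d₂ = d₁ − σ√T = 0.2985 − 0.2800 = 0.0185 which rounds to 0.02
e^(−qT) = e^(−0.045·1) = 0.9560;  e^(−rT) = e^(−0.065·1) = 0.9371
P = 162·0.9371·N(-0.02) − 166·0.9560·N(-0.30) = 162·0.9371·0.4920 − 166·0.9560·0.3821 = 74.6906 − 60.6377 = 14.0529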